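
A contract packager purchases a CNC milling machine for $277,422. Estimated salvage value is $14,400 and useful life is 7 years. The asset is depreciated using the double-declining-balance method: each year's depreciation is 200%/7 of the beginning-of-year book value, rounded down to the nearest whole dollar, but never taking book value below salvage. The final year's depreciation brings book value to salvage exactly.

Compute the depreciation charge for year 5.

$20,633

Depreciable base = $277,422 − $14,400 = $263,022.
Year 1: ⌊$277,422 × 200%/7⌋ = $79,263. Book value $198,159.
Year 2: ⌊$198,159 × 200%/7⌋ = $56,616. Book value $141,543.
Year 3: ⌊$141,543 × 200%/7⌋ = $40,440. Book value $101,103.
Year 4: ⌊$101,103 × 200%/7⌋ = $28,886. Book value $72,217.
Year 5: ⌊$72,217 × 200%/7⌋ = $20,633. Book value $51,584.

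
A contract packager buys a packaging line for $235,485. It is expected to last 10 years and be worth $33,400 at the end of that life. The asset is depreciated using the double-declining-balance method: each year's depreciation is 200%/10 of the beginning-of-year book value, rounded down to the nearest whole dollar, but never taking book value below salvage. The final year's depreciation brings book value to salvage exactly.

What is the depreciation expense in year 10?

Depreciable base = $235,485 − $33,400 = $202,085.
Year 1: ⌊$235,485 × 200%/10⌋ = $47,097. Book value $188,388.
Year 2: ⌊$188,388 × 200%/10⌋ = $37,677. Book value $150,711.
Year 3: ⌊$150,711 × 200%/10⌋ = $30,142. Book value $120,569.
Year 4: ⌊$120,569 × 200%/10⌋ = $24,113. Book value $96,456.
Year 5: ⌊$96,456 × 200%/10⌋ = $19,291. Book value $77,165.
Year 6: ⌊$77,165 × 200%/10⌋ = $15,433. Book value $61,732.
Year 7: ⌊$61,732 × 200%/10⌋ = $12,346. Book value $49,386.
Year 8: ⌊$49,386 × 200%/10⌋ = $9,877. Book value $39,509.
Year 9: ⌊$39,509 × 200%/10⌋ = $7,901, capped at $6,109. Book value $33,400.
Year 10 (final): $33,400 − $33,400 = $0. Book value $33,400.

$0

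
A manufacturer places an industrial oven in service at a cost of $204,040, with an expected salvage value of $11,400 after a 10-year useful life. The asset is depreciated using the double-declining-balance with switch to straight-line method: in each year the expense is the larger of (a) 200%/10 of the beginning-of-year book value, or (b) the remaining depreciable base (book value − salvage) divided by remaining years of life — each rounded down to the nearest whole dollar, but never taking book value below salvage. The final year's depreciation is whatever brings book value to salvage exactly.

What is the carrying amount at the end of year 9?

$21,864

Depreciable base = $204,040 − $11,400 = $192,640.
Year 1: DB = ⌊$204,040 × 200%/10⌋ = $40,808; SL = ⌊$192,640/10⌋ = $19,264 → take DB $40,808. Book value $163,232.
Year 2: DB = ⌊$163,232 × 200%/10⌋ = $32,646; SL = ⌊$151,832/9⌋ = $16,870 → take DB $32,646. Book value $130,586.
Year 3: DB = ⌊$130,586 × 200%/10⌋ = $26,117; SL = ⌊$119,186/8⌋ = $14,898 → take DB $26,117. Book value $104,469.
Year 4: DB = ⌊$104,469 × 200%/10⌋ = $20,893; SL = ⌊$93,069/7⌋ = $13,295 → take DB $20,893. Book value $83,576.
Year 5: DB = ⌊$83,576 × 200%/10⌋ = $16,715; SL = ⌊$72,176/6⌋ = $12,029 → take DB $16,715. Book value $66,861.
Year 6: DB = ⌊$66,861 × 200%/10⌋ = $13,372; SL = ⌊$55,461/5⌋ = $11,092 → take DB $13,372. Book value $53,489.
Year 7: DB = ⌊$53,489 × 200%/10⌋ = $10,697; SL = ⌊$42,089/4⌋ = $10,522 → take DB $10,697. Book value $42,792.
Year 8: DB = ⌊$42,792 × 200%/10⌋ = $8,558; SL = ⌊$31,392/3⌋ = $10,464 → take SL $10,464. Book value $32,328.
Year 9: DB = ⌊$32,328 × 200%/10⌋ = $6,465; SL = ⌊$20,928/2⌋ = $10,464 → take SL $10,464. Book value $21,864.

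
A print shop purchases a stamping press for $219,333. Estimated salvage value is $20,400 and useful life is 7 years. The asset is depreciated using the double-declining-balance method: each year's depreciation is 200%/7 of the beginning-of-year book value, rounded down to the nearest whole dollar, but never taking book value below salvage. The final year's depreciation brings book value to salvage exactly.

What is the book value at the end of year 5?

Depreciable base = $219,333 − $20,400 = $198,933.
Year 1: ⌊$219,333 × 200%/7⌋ = $62,666. Book value $156,667.
Year 2: ⌊$156,667 × 200%/7⌋ = $44,762. Book value $111,905.
Year 3: ⌊$111,905 × 200%/7⌋ = $31,972. Book value $79,933.
Year 4: ⌊$79,933 × 200%/7⌋ = $22,838. Book value $57,095.
Year 5: ⌊$57,095 × 200%/7⌋ = $16,312. Book value $40,783.

$40,783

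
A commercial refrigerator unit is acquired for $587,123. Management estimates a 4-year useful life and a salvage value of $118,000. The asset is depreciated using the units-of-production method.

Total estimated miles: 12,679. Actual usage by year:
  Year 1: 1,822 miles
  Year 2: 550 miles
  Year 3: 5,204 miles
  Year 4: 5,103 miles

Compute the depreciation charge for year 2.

$20,350

Depreciable base = $587,123 − $118,000 = $469,123.
Rate = $469,123 / 12,679 miles = $37 per mile.
Year 1: 1,822 × $37 = $67,414. Book value $519,709.
Year 2: 550 × $37 = $20,350. Book value $499,359.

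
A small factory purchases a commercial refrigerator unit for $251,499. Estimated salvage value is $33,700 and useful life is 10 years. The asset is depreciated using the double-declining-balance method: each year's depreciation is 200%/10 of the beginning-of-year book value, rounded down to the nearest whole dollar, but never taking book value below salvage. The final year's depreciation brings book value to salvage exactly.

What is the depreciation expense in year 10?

Depreciable base = $251,499 − $33,700 = $217,799.
Year 1: ⌊$251,499 × 200%/10⌋ = $50,299. Book value $201,200.
Year 2: ⌊$201,200 × 200%/10⌋ = $40,240. Book value $160,960.
Year 3: ⌊$160,960 × 200%/10⌋ = $32,192. Book value $128,768.
Year 4: ⌊$128,768 × 200%/10⌋ = $25,753. Book value $103,015.
Year 5: ⌊$103,015 × 200%/10⌋ = $20,603. Book value $82,412.
Year 6: ⌊$82,412 × 200%/10⌋ = $16,482. Book value $65,930.
Year 7: ⌊$65,930 × 200%/10⌋ = $13,186. Book value $52,744.
Year 8: ⌊$52,744 × 200%/10⌋ = $10,548. Book value $42,196.
Year 9: ⌊$42,196 × 200%/10⌋ = $8,439. Book value $33,757.
Year 10 (final): $33,757 − $33,700 = $57. Book value $33,700.

$57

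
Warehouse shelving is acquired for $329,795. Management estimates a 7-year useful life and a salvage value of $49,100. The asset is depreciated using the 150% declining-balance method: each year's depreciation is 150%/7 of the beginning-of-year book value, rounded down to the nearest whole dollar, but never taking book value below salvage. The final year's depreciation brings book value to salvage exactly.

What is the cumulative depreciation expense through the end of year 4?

$204,103

Depreciable base = $329,795 − $49,100 = $280,695.
Year 1: ⌊$329,795 × 150%/7⌋ = $70,670. Book value $259,125.
Year 2: ⌊$259,125 × 150%/7⌋ = $55,526. Book value $203,599.
Year 3: ⌊$203,599 × 150%/7⌋ = $43,628. Book value $159,971.
Year 4: ⌊$159,971 × 150%/7⌋ = $34,279. Book value $125,692.
Accumulated through year 4 = $329,795 − $125,692 = $204,103.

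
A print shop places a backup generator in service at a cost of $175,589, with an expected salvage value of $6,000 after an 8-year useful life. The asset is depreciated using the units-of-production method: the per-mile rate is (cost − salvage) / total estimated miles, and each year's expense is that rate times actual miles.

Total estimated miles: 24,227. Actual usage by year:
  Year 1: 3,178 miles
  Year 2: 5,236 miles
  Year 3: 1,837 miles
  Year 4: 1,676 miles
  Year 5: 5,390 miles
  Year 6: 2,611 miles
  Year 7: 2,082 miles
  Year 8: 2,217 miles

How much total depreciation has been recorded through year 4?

Depreciable base = $175,589 − $6,000 = $169,589.
Rate = $169,589 / 24,227 miles = $7 per mile.
Year 1: 3,178 × $7 = $22,246. Book value $153,343.
Year 2: 5,236 × $7 = $36,652. Book value $116,691.
Year 3: 1,837 × $7 = $12,859. Book value $103,832.
Year 4: 1,676 × $7 = $11,732. Book value $92,100.
Accumulated through year 4 = $175,589 − $92,100 = $83,489.

$83,489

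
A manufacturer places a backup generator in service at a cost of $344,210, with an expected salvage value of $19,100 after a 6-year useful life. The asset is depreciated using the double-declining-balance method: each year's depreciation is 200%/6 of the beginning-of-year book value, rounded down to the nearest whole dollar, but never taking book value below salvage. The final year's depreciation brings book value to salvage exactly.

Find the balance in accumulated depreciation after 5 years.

$298,881

Depreciable base = $344,210 − $19,100 = $325,110.
Year 1: ⌊$344,210 × 200%/6⌋ = $114,736. Book value $229,474.
Year 2: ⌊$229,474 × 200%/6⌋ = $76,491. Book value $152,983.
Year 3: ⌊$152,983 × 200%/6⌋ = $50,994. Book value $101,989.
Year 4: ⌊$101,989 × 200%/6⌋ = $33,996. Book value $67,993.
Year 5: ⌊$67,993 × 200%/6⌋ = $22,664. Book value $45,329.
Accumulated through year 5 = $344,210 − $45,329 = $298,881.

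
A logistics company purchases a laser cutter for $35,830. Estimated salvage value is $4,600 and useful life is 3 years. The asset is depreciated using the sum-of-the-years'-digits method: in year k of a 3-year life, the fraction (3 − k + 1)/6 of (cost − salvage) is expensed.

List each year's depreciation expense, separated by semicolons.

$15,615; $10,410; $5,205

Depreciable base = $35,830 − $4,600 = $31,230.
Sum of the years' digits = 3+2+1 = 6.
Year 1: $31,230 × 3/6 = $15,615. Book value $20,215.
Year 2: $31,230 × 2/6 = $10,410. Book value $9,805.
Year 3: $31,230 × 1/6 = $5,205. Book value $4,600.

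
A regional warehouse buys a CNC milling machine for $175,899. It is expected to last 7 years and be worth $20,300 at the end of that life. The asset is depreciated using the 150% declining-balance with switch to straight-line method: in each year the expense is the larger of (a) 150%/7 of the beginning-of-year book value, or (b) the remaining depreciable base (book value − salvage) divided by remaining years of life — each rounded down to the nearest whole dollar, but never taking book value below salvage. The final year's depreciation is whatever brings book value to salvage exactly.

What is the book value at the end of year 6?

Depreciable base = $175,899 − $20,300 = $155,599.
Year 1: DB = ⌊$175,899 × 150%/7⌋ = $37,692; SL = ⌊$155,599/7⌋ = $22,228 → take DB $37,692. Book value $138,207.
Year 2: DB = ⌊$138,207 × 150%/7⌋ = $29,615; SL = ⌊$117,907/6⌋ = $19,651 → take DB $29,615. Book value $108,592.
Year 3: DB = ⌊$108,592 × 150%/7⌋ = $23,269; SL = ⌊$88,292/5⌋ = $17,658 → take DB $23,269. Book value $85,323.
Year 4: DB = ⌊$85,323 × 150%/7⌋ = $18,283; SL = ⌊$65,023/4⌋ = $16,255 → take DB $18,283. Book value $67,040.
Year 5: DB = ⌊$67,040 × 150%/7⌋ = $14,365; SL = ⌊$46,740/3⌋ = $15,580 → take SL $15,580. Book value $51,460.
Year 6: DB = ⌊$51,460 × 150%/7⌋ = $11,027; SL = ⌊$31,160/2⌋ = $15,580 → take SL $15,580. Book value $35,880.

$35,880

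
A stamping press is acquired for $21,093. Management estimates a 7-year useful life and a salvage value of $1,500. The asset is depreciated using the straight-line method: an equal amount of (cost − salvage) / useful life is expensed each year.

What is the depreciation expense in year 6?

Depreciable base = $21,093 − $1,500 = $19,593.
Annual expense = $19,593 / 7 = $2,799.

$2,799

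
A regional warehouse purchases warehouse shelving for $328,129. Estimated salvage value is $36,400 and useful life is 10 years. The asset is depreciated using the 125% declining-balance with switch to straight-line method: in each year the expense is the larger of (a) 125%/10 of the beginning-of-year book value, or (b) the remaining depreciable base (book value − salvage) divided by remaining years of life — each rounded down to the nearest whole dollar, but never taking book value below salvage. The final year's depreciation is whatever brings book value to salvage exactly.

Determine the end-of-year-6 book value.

Depreciable base = $328,129 − $36,400 = $291,729.
Year 1: DB = ⌊$328,129 × 125%/10⌋ = $41,016; SL = ⌊$291,729/10⌋ = $29,172 → take DB $41,016. Book value $287,113.
Year 2: DB = ⌊$287,113 × 125%/10⌋ = $35,889; SL = ⌊$250,713/9⌋ = $27,857 → take DB $35,889. Book value $251,224.
Year 3: DB = ⌊$251,224 × 125%/10⌋ = $31,403; SL = ⌊$214,824/8⌋ = $26,853 → take DB $31,403. Book value $219,821.
Year 4: DB = ⌊$219,821 × 125%/10⌋ = $27,477; SL = ⌊$183,421/7⌋ = $26,203 → take DB $27,477. Book value $192,344.
Year 5: DB = ⌊$192,344 × 125%/10⌋ = $24,043; SL = ⌊$155,944/6⌋ = $25,990 → take SL $25,990. Book value $166,354.
Year 6: DB = ⌊$166,354 × 125%/10⌋ = $20,794; SL = ⌊$129,954/5⌋ = $25,990 → take SL $25,990. Book value $140,364.

$140,364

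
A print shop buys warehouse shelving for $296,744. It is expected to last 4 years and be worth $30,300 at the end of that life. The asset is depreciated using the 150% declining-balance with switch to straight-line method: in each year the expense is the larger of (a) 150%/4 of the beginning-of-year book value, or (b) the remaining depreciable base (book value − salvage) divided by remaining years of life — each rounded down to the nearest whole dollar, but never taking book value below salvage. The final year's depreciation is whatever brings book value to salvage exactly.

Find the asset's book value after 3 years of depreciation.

$72,448

Depreciable base = $296,744 − $30,300 = $266,444.
Year 1: DB = ⌊$296,744 × 150%/4⌋ = $111,279; SL = ⌊$266,444/4⌋ = $66,611 → take DB $111,279. Book value $185,465.
Year 2: DB = ⌊$185,465 × 150%/4⌋ = $69,549; SL = ⌊$155,165/3⌋ = $51,721 → take DB $69,549. Book value $115,916.
Year 3: DB = ⌊$115,916 × 150%/4⌋ = $43,468; SL = ⌊$85,616/2⌋ = $42,808 → take DB $43,468. Book value $72,448.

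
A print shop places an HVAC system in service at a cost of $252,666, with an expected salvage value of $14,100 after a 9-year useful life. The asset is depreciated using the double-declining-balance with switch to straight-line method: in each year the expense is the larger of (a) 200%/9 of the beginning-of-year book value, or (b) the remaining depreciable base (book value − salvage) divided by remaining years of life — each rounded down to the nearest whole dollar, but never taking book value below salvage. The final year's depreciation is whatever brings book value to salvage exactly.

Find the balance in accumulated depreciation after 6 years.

$196,730

Depreciable base = $252,666 − $14,100 = $238,566.
Year 1: DB = ⌊$252,666 × 200%/9⌋ = $56,148; SL = ⌊$238,566/9⌋ = $26,507 → take DB $56,148. Book value $196,518.
Year 2: DB = ⌊$196,518 × 200%/9⌋ = $43,670; SL = ⌊$182,418/8⌋ = $22,802 → take DB $43,670. Book value $152,848.
Year 3: DB = ⌊$152,848 × 200%/9⌋ = $33,966; SL = ⌊$138,748/7⌋ = $19,821 → take DB $33,966. Book value $118,882.
Year 4: DB = ⌊$118,882 × 200%/9⌋ = $26,418; SL = ⌊$104,782/6⌋ = $17,463 → take DB $26,418. Book value $92,464.
Year 5: DB = ⌊$92,464 × 200%/9⌋ = $20,547; SL = ⌊$78,364/5⌋ = $15,672 → take DB $20,547. Book value $71,917.
Year 6: DB = ⌊$71,917 × 200%/9⌋ = $15,981; SL = ⌊$57,817/4⌋ = $14,454 → take DB $15,981. Book value $55,936.
Accumulated through year 6 = $252,666 − $55,936 = $196,730.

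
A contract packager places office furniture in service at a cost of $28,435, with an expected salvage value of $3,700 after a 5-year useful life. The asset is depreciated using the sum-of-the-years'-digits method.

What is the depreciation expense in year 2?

$6,596

Depreciable base = $28,435 − $3,700 = $24,735.
Sum of the years' digits = 5+4+3+2+1 = 15.
Year 1: $24,735 × 5/15 = $8,245. Book value $20,190.
Year 2: $24,735 × 4/15 = $6,596. Book value $13,594.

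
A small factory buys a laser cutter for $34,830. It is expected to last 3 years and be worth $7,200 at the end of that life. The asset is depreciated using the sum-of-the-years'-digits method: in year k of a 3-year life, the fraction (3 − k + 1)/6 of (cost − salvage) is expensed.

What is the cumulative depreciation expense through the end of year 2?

Depreciable base = $34,830 − $7,200 = $27,630.
Sum of the years' digits = 3+2+1 = 6.
Year 1: $27,630 × 3/6 = $13,815. Book value $21,015.
Year 2: $27,630 × 2/6 = $9,210. Book value $11,805.
Accumulated through year 2 = $34,830 − $11,805 = $23,025.

$23,025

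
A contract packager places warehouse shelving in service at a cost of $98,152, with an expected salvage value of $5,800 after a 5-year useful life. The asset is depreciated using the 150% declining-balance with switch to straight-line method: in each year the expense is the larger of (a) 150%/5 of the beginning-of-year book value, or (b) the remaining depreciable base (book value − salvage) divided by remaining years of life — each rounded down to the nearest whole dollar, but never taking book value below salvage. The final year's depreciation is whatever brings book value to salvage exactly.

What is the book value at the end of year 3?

$33,667

Depreciable base = $98,152 − $5,800 = $92,352.
Year 1: DB = ⌊$98,152 × 150%/5⌋ = $29,445; SL = ⌊$92,352/5⌋ = $18,470 → take DB $29,445. Book value $68,707.
Year 2: DB = ⌊$68,707 × 150%/5⌋ = $20,612; SL = ⌊$62,907/4⌋ = $15,726 → take DB $20,612. Book value $48,095.
Year 3: DB = ⌊$48,095 × 150%/5⌋ = $14,428; SL = ⌊$42,295/3⌋ = $14,098 → take DB $14,428. Book value $33,667.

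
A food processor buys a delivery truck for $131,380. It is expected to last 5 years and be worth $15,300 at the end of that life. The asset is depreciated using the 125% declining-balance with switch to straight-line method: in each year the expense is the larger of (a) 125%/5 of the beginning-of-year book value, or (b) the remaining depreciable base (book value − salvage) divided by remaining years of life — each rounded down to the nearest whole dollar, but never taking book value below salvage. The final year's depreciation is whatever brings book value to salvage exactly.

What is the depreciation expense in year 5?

Depreciable base = $131,380 − $15,300 = $116,080.
Year 1: DB = ⌊$131,380 × 125%/5⌋ = $32,845; SL = ⌊$116,080/5⌋ = $23,216 → take DB $32,845. Book value $98,535.
Year 2: DB = ⌊$98,535 × 125%/5⌋ = $24,633; SL = ⌊$83,235/4⌋ = $20,808 → take DB $24,633. Book value $73,902.
Year 3: DB = ⌊$73,902 × 125%/5⌋ = $18,475; SL = ⌊$58,602/3⌋ = $19,534 → take SL $19,534. Book value $54,368.
Year 4: DB = ⌊$54,368 × 125%/5⌋ = $13,592; SL = ⌊$39,068/2⌋ = $19,534 → take SL $19,534. Book value $34,834.
Year 5 (final): $34,834 − $15,300 = $19,534. Book value $15,300.

$19,534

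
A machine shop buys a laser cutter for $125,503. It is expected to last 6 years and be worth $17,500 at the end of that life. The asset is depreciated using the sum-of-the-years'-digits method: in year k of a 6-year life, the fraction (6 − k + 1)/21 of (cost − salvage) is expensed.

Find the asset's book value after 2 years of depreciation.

Depreciable base = $125,503 − $17,500 = $108,003.
Sum of the years' digits = 6+5+4+3+2+1 = 21.
Year 1: $108,003 × 6/21 = $30,858. Book value $94,645.
Year 2: $108,003 × 5/21 = $25,715. Book value $68,930.

$68,930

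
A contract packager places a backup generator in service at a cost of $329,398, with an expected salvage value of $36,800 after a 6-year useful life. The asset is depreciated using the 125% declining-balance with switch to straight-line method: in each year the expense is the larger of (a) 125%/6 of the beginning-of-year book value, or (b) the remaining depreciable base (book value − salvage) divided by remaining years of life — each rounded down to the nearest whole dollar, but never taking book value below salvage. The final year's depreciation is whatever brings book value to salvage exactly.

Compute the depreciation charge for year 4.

$42,212

Depreciable base = $329,398 − $36,800 = $292,598.
Year 1: DB = ⌊$329,398 × 125%/6⌋ = $68,624; SL = ⌊$292,598/6⌋ = $48,766 → take DB $68,624. Book value $260,774.
Year 2: DB = ⌊$260,774 × 125%/6⌋ = $54,327; SL = ⌊$223,974/5⌋ = $44,794 → take DB $54,327. Book value $206,447.
Year 3: DB = ⌊$206,447 × 125%/6⌋ = $43,009; SL = ⌊$169,647/4⌋ = $42,411 → take DB $43,009. Book value $163,438.
Year 4: DB = ⌊$163,438 × 125%/6⌋ = $34,049; SL = ⌊$126,638/3⌋ = $42,212 → take SL $42,212. Book value $121,226.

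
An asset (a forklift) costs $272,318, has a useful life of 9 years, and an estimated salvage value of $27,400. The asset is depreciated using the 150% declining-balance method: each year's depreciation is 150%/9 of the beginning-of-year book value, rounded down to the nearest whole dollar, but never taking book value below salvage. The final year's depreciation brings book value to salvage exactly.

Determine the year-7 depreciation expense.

$15,200

Depreciable base = $272,318 − $27,400 = $244,918.
Year 1: ⌊$272,318 × 150%/9⌋ = $45,386. Book value $226,932.
Year 2: ⌊$226,932 × 150%/9⌋ = $37,822. Book value $189,110.
Year 3: ⌊$189,110 × 150%/9⌋ = $31,518. Book value $157,592.
Year 4: ⌊$157,592 × 150%/9⌋ = $26,265. Book value $131,327.
Year 5: ⌊$131,327 × 150%/9⌋ = $21,887. Book value $109,440.
Year 6: ⌊$109,440 × 150%/9⌋ = $18,240. Book value $91,200.
Year 7: ⌊$91,200 × 150%/9⌋ = $15,200. Book value $76,000.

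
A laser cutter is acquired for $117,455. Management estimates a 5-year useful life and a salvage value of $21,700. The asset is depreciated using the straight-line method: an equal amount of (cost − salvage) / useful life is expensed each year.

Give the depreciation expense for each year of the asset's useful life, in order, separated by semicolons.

$19,151; $19,151; $19,151; $19,151; $19,151

Depreciable base = $117,455 − $21,700 = $95,755.
Annual expense = $95,755 / 5 = $19,151.
End of year 1: book value $98,304.
End of year 2: book value $79,153.
End of year 3: book value $60,002.
End of year 4: book value $40,851.
End of year 5: book value $21,700.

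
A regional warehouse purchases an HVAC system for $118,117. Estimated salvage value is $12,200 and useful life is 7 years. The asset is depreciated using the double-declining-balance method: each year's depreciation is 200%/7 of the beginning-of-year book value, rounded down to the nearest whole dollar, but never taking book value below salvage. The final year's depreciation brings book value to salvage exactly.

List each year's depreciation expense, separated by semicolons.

Depreciable base = $118,117 − $12,200 = $105,917.
Year 1: ⌊$118,117 × 200%/7⌋ = $33,747. Book value $84,370.
Year 2: ⌊$84,370 × 200%/7⌋ = $24,105. Book value $60,265.
Year 3: ⌊$60,265 × 200%/7⌋ = $17,218. Book value $43,047.
Year 4: ⌊$43,047 × 200%/7⌋ = $12,299. Book value $30,748.
Year 5: ⌊$30,748 × 200%/7⌋ = $8,785. Book value $21,963.
Year 6: ⌊$21,963 × 200%/7⌋ = $6,275. Book value $15,688.
Year 7 (final): $15,688 − $12,200 = $3,488. Book value $12,200.

$33,747; $24,105; $17,218; $12,299; $8,785; $6,275; $3,488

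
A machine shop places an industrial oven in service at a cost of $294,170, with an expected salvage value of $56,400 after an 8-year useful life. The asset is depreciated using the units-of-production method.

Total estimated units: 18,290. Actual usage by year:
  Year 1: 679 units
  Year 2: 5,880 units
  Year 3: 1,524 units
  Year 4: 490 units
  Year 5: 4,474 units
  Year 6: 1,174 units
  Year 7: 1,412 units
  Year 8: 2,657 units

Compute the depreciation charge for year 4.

$6,370

Depreciable base = $294,170 − $56,400 = $237,770.
Rate = $237,770 / 18,290 units = $13 per unit.
Year 1: 679 × $13 = $8,827. Book value $285,343.
Year 2: 5,880 × $13 = $76,440. Book value $208,903.
Year 3: 1,524 × $13 = $19,812. Book value $189,091.
Year 4: 490 × $13 = $6,370. Book value $182,721.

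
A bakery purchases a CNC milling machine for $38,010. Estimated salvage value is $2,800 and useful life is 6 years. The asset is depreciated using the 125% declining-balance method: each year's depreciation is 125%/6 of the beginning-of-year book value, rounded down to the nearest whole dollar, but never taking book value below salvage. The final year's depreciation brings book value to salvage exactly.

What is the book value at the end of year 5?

Depreciable base = $38,010 − $2,800 = $35,210.
Year 1: ⌊$38,010 × 125%/6⌋ = $7,918. Book value $30,092.
Year 2: ⌊$30,092 × 125%/6⌋ = $6,269. Book value $23,823.
Year 3: ⌊$23,823 × 125%/6⌋ = $4,963. Book value $18,860.
Year 4: ⌊$18,860 × 125%/6⌋ = $3,929. Book value $14,931.
Year 5: ⌊$14,931 × 125%/6⌋ = $3,110. Book value $11,821.

$11,821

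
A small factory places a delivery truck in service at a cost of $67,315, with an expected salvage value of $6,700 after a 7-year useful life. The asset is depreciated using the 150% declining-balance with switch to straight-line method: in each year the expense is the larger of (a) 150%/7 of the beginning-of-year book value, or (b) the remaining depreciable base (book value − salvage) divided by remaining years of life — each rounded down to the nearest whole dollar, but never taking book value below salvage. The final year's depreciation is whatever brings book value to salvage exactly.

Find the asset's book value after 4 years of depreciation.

Depreciable base = $67,315 − $6,700 = $60,615.
Year 1: DB = ⌊$67,315 × 150%/7⌋ = $14,424; SL = ⌊$60,615/7⌋ = $8,659 → take DB $14,424. Book value $52,891.
Year 2: DB = ⌊$52,891 × 150%/7⌋ = $11,333; SL = ⌊$46,191/6⌋ = $7,698 → take DB $11,333. Book value $41,558.
Year 3: DB = ⌊$41,558 × 150%/7⌋ = $8,905; SL = ⌊$34,858/5⌋ = $6,971 → take DB $8,905. Book value $32,653.
Year 4: DB = ⌊$32,653 × 150%/7⌋ = $6,997; SL = ⌊$25,953/4⌋ = $6,488 → take DB $6,997. Book value $25,656.

$25,656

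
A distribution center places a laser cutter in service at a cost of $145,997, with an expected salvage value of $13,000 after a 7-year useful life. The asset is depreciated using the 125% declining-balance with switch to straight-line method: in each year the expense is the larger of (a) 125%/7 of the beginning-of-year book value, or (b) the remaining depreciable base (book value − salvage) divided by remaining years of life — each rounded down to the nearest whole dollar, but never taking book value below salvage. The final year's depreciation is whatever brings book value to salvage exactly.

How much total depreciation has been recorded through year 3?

Depreciable base = $145,997 − $13,000 = $132,997.
Year 1: DB = ⌊$145,997 × 125%/7⌋ = $26,070; SL = ⌊$132,997/7⌋ = $18,999 → take DB $26,070. Book value $119,927.
Year 2: DB = ⌊$119,927 × 125%/7⌋ = $21,415; SL = ⌊$106,927/6⌋ = $17,821 → take DB $21,415. Book value $98,512.
Year 3: DB = ⌊$98,512 × 125%/7⌋ = $17,591; SL = ⌊$85,512/5⌋ = $17,102 → take DB $17,591. Book value $80,921.
Accumulated through year 3 = $145,997 − $80,921 = $65,076.

$65,076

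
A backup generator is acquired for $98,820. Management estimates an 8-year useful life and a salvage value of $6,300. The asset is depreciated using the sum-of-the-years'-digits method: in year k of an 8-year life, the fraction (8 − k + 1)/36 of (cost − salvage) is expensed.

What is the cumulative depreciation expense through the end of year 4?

$66,820

Depreciable base = $98,820 − $6,300 = $92,520.
Sum of the years' digits = 8+7+6+5+4+3+2+1 = 36.
Year 1: $92,520 × 8/36 = $20,560. Book value $78,260.
Year 2: $92,520 × 7/36 = $17,990. Book value $60,270.
Year 3: $92,520 × 6/36 = $15,420. Book value $44,850.
Year 4: $92,520 × 5/36 = $12,850. Book value $32,000.
Accumulated through year 4 = $98,820 − $32,000 = $66,820.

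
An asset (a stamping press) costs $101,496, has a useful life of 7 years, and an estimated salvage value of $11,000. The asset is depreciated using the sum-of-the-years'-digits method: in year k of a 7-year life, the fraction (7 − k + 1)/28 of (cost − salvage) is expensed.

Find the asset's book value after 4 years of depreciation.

Depreciable base = $101,496 − $11,000 = $90,496.
Sum of the years' digits = 7+6+5+4+3+2+1 = 28.
Year 1: $90,496 × 7/28 = $22,624. Book value $78,872.
Year 2: $90,496 × 6/28 = $19,392. Book value $59,480.
Year 3: $90,496 × 5/28 = $16,160. Book value $43,320.
Year 4: $90,496 × 4/28 = $12,928. Book value $30,392.

$30,392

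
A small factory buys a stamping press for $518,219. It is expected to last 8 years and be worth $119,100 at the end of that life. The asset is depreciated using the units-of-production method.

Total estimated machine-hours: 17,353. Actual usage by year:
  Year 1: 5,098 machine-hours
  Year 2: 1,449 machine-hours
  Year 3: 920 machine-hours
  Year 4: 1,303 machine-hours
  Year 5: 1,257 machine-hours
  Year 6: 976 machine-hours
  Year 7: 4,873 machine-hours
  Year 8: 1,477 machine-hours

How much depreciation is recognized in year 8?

Depreciable base = $518,219 − $119,100 = $399,119.
Rate = $399,119 / 17,353 machine-hours = $23 per machine-hour.
Year 1: 5,098 × $23 = $117,254. Book value $400,965.
Year 2: 1,449 × $23 = $33,327. Book value $367,638.
Year 3: 920 × $23 = $21,160. Book value $346,478.
Year 4: 1,303 × $23 = $29,969. Book value $316,509.
Year 5: 1,257 × $23 = $28,911. Book value $287,598.
Year 6: 976 × $23 = $22,448. Book value $265,150.
Year 7: 4,873 × $23 = $112,079. Book value $153,071.
Year 8: 1,477 × $23 = $33,971. Book value $119,100.

$33,971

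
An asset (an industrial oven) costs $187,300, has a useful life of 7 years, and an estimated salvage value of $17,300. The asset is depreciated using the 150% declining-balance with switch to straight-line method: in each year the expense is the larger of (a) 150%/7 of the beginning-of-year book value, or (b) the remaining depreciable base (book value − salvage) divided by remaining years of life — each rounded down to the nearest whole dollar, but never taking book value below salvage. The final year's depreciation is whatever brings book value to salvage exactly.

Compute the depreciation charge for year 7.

$18,029

Depreciable base = $187,300 − $17,300 = $170,000.
Year 1: DB = ⌊$187,300 × 150%/7⌋ = $40,135; SL = ⌊$170,000/7⌋ = $24,285 → take DB $40,135. Book value $147,165.
Year 2: DB = ⌊$147,165 × 150%/7⌋ = $31,535; SL = ⌊$129,865/6⌋ = $21,644 → take DB $31,535. Book value $115,630.
Year 3: DB = ⌊$115,630 × 150%/7⌋ = $24,777; SL = ⌊$98,330/5⌋ = $19,666 → take DB $24,777. Book value $90,853.
Year 4: DB = ⌊$90,853 × 150%/7⌋ = $19,468; SL = ⌊$73,553/4⌋ = $18,388 → take DB $19,468. Book value $71,385.
Year 5: DB = ⌊$71,385 × 150%/7⌋ = $15,296; SL = ⌊$54,085/3⌋ = $18,028 → take SL $18,028. Book value $53,357.
Year 6: DB = ⌊$53,357 × 150%/7⌋ = $11,433; SL = ⌊$36,057/2⌋ = $18,028 → take SL $18,028. Book value $35,329.
Year 7 (final): $35,329 − $17,300 = $18,029. Book value $17,300.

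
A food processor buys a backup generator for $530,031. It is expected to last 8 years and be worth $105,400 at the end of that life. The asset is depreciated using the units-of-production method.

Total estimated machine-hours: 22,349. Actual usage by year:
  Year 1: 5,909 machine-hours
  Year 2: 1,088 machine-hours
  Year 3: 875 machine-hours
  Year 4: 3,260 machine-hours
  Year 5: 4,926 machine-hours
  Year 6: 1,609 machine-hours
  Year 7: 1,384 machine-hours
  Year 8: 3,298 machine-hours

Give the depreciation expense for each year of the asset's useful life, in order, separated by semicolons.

Depreciable base = $530,031 − $105,400 = $424,631.
Rate = $424,631 / 22,349 machine-hours = $19 per machine-hour.
Year 1: 5,909 × $19 = $112,271. Book value $417,760.
Year 2: 1,088 × $19 = $20,672. Book value $397,088.
Year 3: 875 × $19 = $16,625. Book value $380,463.
Year 4: 3,260 × $19 = $61,940. Book value $318,523.
Year 5: 4,926 × $19 = $93,594. Book value $224,929.
Year 6: 1,609 × $19 = $30,571. Book value $194,358.
Year 7: 1,384 × $19 = $26,296. Book value $168,062.
Year 8: 3,298 × $19 = $62,662. Book value $105,400.

$112,271; $20,672; $16,625; $61,940; $93,594; $30,571; $26,296; $62,662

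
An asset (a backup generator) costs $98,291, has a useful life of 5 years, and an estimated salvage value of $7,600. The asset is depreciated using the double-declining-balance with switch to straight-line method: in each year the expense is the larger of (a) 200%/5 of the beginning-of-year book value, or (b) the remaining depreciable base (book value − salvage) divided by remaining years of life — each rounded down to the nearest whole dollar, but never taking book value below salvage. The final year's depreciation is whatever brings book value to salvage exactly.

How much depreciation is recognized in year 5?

$5,139

Depreciable base = $98,291 − $7,600 = $90,691.
Year 1: DB = ⌊$98,291 × 200%/5⌋ = $39,316; SL = ⌊$90,691/5⌋ = $18,138 → take DB $39,316. Book value $58,975.
Year 2: DB = ⌊$58,975 × 200%/5⌋ = $23,590; SL = ⌊$51,375/4⌋ = $12,843 → take DB $23,590. Book value $35,385.
Year 3: DB = ⌊$35,385 × 200%/5⌋ = $14,154; SL = ⌊$27,785/3⌋ = $9,261 → take DB $14,154. Book value $21,231.
Year 4: DB = ⌊$21,231 × 200%/5⌋ = $8,492; SL = ⌊$13,631/2⌋ = $6,815 → take DB $8,492. Book value $12,739.
Year 5 (final): $12,739 − $7,600 = $5,139. Book value $7,600.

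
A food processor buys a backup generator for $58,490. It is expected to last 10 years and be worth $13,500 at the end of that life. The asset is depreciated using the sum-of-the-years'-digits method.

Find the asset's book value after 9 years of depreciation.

Depreciable base = $58,490 − $13,500 = $44,990.
Sum of the years' digits = 10+9+8+7+6+5+4+3+2+1 = 55.
Year 1: $44,990 × 10/55 = $8,180. Book value $50,310.
Year 2: $44,990 × 9/55 = $7,362. Book value $42,948.
Year 3: $44,990 × 8/55 = $6,544. Book value $36,404.
Year 4: $44,990 × 7/55 = $5,726. Book value $30,678.
Year 5: $44,990 × 6/55 = $4,908. Book value $25,770.
Year 6: $44,990 × 5/55 = $4,090. Book value $21,680.
Year 7: $44,990 × 4/55 = $3,272. Book value $18,408.
Year 8: $44,990 × 3/55 = $2,454. Book value $15,954.
Year 9: $44,990 × 2/55 = $1,636. Book value $14,318.

$14,318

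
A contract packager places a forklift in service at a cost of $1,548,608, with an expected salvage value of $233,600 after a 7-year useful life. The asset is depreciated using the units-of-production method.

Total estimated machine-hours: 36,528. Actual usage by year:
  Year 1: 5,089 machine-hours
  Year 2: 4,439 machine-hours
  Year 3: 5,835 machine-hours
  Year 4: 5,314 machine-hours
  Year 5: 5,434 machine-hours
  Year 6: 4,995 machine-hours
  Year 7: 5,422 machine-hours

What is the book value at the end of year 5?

$608,612

Depreciable base = $1,548,608 − $233,600 = $1,315,008.
Rate = $1,315,008 / 36,528 machine-hours = $36 per machine-hour.
Year 1: 5,089 × $36 = $183,204. Book value $1,365,404.
Year 2: 4,439 × $36 = $159,804. Book value $1,205,600.
Year 3: 5,835 × $36 = $210,060. Book value $995,540.
Year 4: 5,314 × $36 = $191,304. Book value $804,236.
Year 5: 5,434 × $36 = $195,624. Book value $608,612.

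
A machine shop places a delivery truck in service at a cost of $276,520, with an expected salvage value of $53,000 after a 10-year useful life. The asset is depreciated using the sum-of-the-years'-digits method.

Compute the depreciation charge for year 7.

Depreciable base = $276,520 − $53,000 = $223,520.
Sum of the years' digits = 10+9+8+7+6+5+4+3+2+1 = 55.
Year 1: $223,520 × 10/55 = $40,640. Book value $235,880.
Year 2: $223,520 × 9/55 = $36,576. Book value $199,304.
Year 3: $223,520 × 8/55 = $32,512. Book value $166,792.
Year 4: $223,520 × 7/55 = $28,448. Book value $138,344.
Year 5: $223,520 × 6/55 = $24,384. Book value $113,960.
Year 6: $223,520 × 5/55 = $20,320. Book value $93,640.
Year 7: $223,520 × 4/55 = $16,256. Book value $77,384.

$16,256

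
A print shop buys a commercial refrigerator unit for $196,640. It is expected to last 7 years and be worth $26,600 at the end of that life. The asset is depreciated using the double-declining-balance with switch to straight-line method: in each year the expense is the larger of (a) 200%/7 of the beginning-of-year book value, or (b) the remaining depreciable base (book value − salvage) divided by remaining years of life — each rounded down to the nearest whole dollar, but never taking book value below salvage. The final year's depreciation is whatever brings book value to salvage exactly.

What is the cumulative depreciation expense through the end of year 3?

Depreciable base = $196,640 − $26,600 = $170,040.
Year 1: DB = ⌊$196,640 × 200%/7⌋ = $56,182; SL = ⌊$170,040/7⌋ = $24,291 → take DB $56,182. Book value $140,458.
Year 2: DB = ⌊$140,458 × 200%/7⌋ = $40,130; SL = ⌊$113,858/6⌋ = $18,976 → take DB $40,130. Book value $100,328.
Year 3: DB = ⌊$100,328 × 200%/7⌋ = $28,665; SL = ⌊$73,728/5⌋ = $14,745 → take DB $28,665. Book value $71,663.
Accumulated through year 3 = $196,640 − $71,663 = $124,977.

$124,977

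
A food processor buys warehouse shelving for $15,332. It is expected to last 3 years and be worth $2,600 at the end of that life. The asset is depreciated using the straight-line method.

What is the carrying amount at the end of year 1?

$11,088

Depreciable base = $15,332 − $2,600 = $12,732.
Annual expense = $12,732 / 3 = $4,244.
End of year 1: book value $11,088.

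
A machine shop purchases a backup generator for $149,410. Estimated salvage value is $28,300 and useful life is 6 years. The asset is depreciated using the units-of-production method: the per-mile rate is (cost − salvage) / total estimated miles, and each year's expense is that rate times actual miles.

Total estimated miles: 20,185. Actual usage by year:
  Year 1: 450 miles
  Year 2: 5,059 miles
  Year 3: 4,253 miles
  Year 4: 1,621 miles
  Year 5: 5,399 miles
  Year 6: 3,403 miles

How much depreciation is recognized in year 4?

$9,726

Depreciable base = $149,410 − $28,300 = $121,110.
Rate = $121,110 / 20,185 miles = $6 per mile.
Year 1: 450 × $6 = $2,700. Book value $146,710.
Year 2: 5,059 × $6 = $30,354. Book value $116,356.
Year 3: 4,253 × $6 = $25,518. Book value $90,838.
Year 4: 1,621 × $6 = $9,726. Book value $81,112.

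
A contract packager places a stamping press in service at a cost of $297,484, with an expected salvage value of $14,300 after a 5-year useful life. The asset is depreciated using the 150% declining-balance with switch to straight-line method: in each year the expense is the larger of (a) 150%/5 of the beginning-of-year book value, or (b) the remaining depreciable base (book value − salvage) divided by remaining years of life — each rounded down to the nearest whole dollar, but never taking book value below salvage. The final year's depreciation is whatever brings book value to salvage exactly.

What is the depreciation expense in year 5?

$43,823

Depreciable base = $297,484 − $14,300 = $283,184.
Year 1: DB = ⌊$297,484 × 150%/5⌋ = $89,245; SL = ⌊$283,184/5⌋ = $56,636 → take DB $89,245. Book value $208,239.
Year 2: DB = ⌊$208,239 × 150%/5⌋ = $62,471; SL = ⌊$193,939/4⌋ = $48,484 → take DB $62,471. Book value $145,768.
Year 3: DB = ⌊$145,768 × 150%/5⌋ = $43,730; SL = ⌊$131,468/3⌋ = $43,822 → take SL $43,822. Book value $101,946.
Year 4: DB = ⌊$101,946 × 150%/5⌋ = $30,583; SL = ⌊$87,646/2⌋ = $43,823 → take SL $43,823. Book value $58,123.
Year 5 (final): $58,123 − $14,300 = $43,823. Book value $14,300.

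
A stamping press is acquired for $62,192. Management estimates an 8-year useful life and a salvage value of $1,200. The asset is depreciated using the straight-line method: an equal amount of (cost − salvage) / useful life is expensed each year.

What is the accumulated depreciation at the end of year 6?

$45,744

Depreciable base = $62,192 − $1,200 = $60,992.
Annual expense = $60,992 / 8 = $7,624.
End of year 1: book value $54,568.
End of year 2: book value $46,944.
End of year 3: book value $39,320.
End of year 4: book value $31,696.
End of year 5: book value $24,072.
End of year 6: book value $16,448.
Accumulated through year 6 = $62,192 − $16,448 = $45,744.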